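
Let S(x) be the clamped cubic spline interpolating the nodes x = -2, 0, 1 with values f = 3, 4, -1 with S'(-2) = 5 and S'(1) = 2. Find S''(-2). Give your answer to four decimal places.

Put m_i = S'' at the i-th knot. Here h = (2, 1) and Δ = (1/2, -5), so the interior equations h_(i-1)·m_(i-1) + 2(h_(i-1)+h_i)·m_i + h_i·m_(i+1) = 6(Δ_i − Δ_(i-1)) read
  2·m_0 + 6·m_1 + 1·m_2 = 6(Δ_1 - Δ_0) = -33
Clamped end conditions give two more equations: 2h_0·m_0 + h_0·m_1 = 6(Δ_0 - S'(-2)) = -27 and h_1·m_1 + 2h_1·m_2 = 6(S'(1) - Δ_1) = 42.
Hence m_0 = -9/4, m_1 = -9, m_2 = 51/2.

-2.2500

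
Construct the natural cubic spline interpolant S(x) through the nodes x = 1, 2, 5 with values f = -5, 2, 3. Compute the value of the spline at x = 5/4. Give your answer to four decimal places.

With M_i denoting the second derivative at x_i, h_i = 1, 3, and Δ_i = (y_(i+1) − y_i)/h_i = 7, 1/3:
  1·M_0 + 8·M_1 + 3·M_2 = 6(Δ_1 - Δ_0) = -40
Natural end conditions: M_0 = M_2 = 0.
Forward elimination and back-substitution give M_0 = 0, M_1 = -5, M_2 = 0.
On [1, 2], S(x) = -5 + 47/6·(x - 1) + 0·(x - 1)² - 5/6·(x - 1)³.
With (x - 1) = 1/4: S(5/4) = -391/128.

-3.0547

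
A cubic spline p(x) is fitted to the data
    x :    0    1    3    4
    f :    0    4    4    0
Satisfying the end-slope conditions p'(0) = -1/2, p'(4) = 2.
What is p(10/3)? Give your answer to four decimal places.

1.9979

Put m_i = p'' at the i-th knot. Here h = (1, 2, 1) and Δ = (4, 0, -4), so the interior equations h_(i-1)·m_(i-1) + 2(h_(i-1)+h_i)·m_i + h_i·m_(i+1) = 6(Δ_i − Δ_(i-1)) read
  1·m_0 + 6·m_1 + 2·m_2 = 6(Δ_1 - Δ_0) = -24
  2·m_1 + 6·m_2 + 1·m_3 = 6(Δ_2 - Δ_1) = -24
Clamped end conditions give two more equations: 2h_0·m_0 + h_0·m_1 = 6(Δ_0 - p'(0)) = 27 and h_2·m_2 + 2h_2·m_3 = 6(p'(4) - Δ_2) = 36.
Hence m_0 = 554/35, m_1 = -163/35, m_2 = -208/35, m_3 = 734/35.
On [3, 4], p(x) = 4 - 193/35·(x - 3) - 104/35·(x - 3)² + 157/35·(x - 3)³.
With (x - 3) = 1/3: p(10/3) = 1888/945.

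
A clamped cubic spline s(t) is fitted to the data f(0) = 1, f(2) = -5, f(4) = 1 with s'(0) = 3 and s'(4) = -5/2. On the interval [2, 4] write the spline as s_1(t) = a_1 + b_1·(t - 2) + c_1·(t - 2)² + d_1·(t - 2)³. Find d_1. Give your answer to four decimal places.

Put σ_i = s'' at the i-th knot. Here h = (2, 2) and Δ = (-3, 3), so the interior equations h_(i-1)·σ_(i-1) + 2(h_(i-1)+h_i)·σ_i + h_i·σ_(i+1) = 6(Δ_i − Δ_(i-1)) read
  2·σ_0 + 8·σ_1 + 2·σ_2 = 6(Δ_1 - Δ_0) = 36
Clamped end conditions give two more equations: 2h_0·σ_0 + h_0·σ_1 = 6(Δ_0 - s'(0)) = -36 and h_1·σ_1 + 2h_1·σ_2 = 6(s'(4) - Δ_1) = -33.
Hence σ_0 = -119/8, σ_1 = 47/4, σ_2 = -113/8.
On [2, 4], with s_1(t) = a_1 + b_1·(t - 2) + c_1·(t - 2)² + d_1·(t - 2)³: c_1 = σ_1/2 = 47/8, d_1 = (σ_2 - σ_1)/(6h_1) = -69/32, b_1 = Δ_1 - h_1(2σ_1 + σ_2)/6 = -1/8.

-2.1563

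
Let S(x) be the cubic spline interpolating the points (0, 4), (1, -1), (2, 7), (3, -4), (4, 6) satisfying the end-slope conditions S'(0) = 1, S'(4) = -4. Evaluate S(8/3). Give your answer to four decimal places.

Write m_i for S''(x_i). With h_i = 1, 1, 1, 1 and divided differences Δ_i = -5, 8, -11, 10, the continuity of S' gives the tridiagonal system
  1·m_0 + 4·m_1 + 1·m_2 = 6(Δ_1 - Δ_0) = 78
  1·m_1 + 4·m_2 + 1·m_3 = 6(Δ_2 - Δ_1) = -114
  1·m_2 + 4·m_3 + 1·m_4 = 6(Δ_3 - Δ_2) = 126
Clamped end conditions give two more equations: 2h_0·m_0 + h_0·m_1 = 6(Δ_0 - S'(0)) = -36 and h_3·m_3 + 2h_3·m_4 = 6(S'(4) - Δ_3) = -84.
Forward elimination and back-substitution give m_0 = -1109/28, m_1 = 605/14, m_2 = -221/4, m_3 = 893/14, m_4 = -2069/28.
On [2, 3], S(x) = 7 - 45/14·(x - 2) - 221/8·(x - 2)² + 1111/56·(x - 2)³.
With (x - 2) = 2/3: S(8/3) = -583/378.

-1.5423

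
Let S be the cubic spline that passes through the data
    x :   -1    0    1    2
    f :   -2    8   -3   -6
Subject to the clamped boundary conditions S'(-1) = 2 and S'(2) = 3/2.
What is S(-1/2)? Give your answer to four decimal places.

3.0542

Put σ_i = S'' at the i-th knot. Here h = (1, 1, 1) and Δ = (10, -11, -3), so the interior equations h_(i-1)·σ_(i-1) + 2(h_(i-1)+h_i)·σ_i + h_i·σ_(i+1) = 6(Δ_i − Δ_(i-1)) read
  1·σ_0 + 4·σ_1 + 1·σ_2 = 6(Δ_1 - Δ_0) = -126
  1·σ_1 + 4·σ_2 + 1·σ_3 = 6(Δ_2 - Δ_1) = 48
Clamped end conditions give two more equations: 2h_0·σ_0 + h_0·σ_1 = 6(Δ_0 - S'(-1)) = 48 and h_2·σ_2 + 2h_2·σ_3 = 6(S'(2) - Δ_2) = 27.
Hence σ_0 = 733/15, σ_1 = -746/15, σ_2 = 361/15, σ_3 = 22/15.
On [-1, 0], S(x) = -2 + 2·(x + 1) + 733/30·(x + 1)² - 493/30·(x + 1)³.
With (x + 1) = 1/2: S(-1/2) = 733/240.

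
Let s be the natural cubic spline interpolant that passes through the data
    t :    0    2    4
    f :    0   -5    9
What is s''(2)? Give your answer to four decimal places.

Put M_i = s'' at the i-th knot. Here h = (2, 2) and Δ = (-5/2, 7), so the interior equations h_(i-1)·M_(i-1) + 2(h_(i-1)+h_i)·M_i + h_i·M_(i+1) = 6(Δ_i − Δ_(i-1)) read
  2·M_0 + 8·M_1 + 2·M_2 = 6(Δ_1 - Δ_0) = 57
Natural end conditions: M_0 = M_2 = 0.
Hence M_0 = 0, M_1 = 57/8, M_2 = 0.

7.1250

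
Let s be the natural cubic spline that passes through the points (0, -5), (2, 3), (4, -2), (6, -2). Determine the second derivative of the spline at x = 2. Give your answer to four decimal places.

-5.7000

Write M_i for s''(x_i). With h_i = 2, 2, 2 and divided differences Δ_i = 4, -5/2, 0, the continuity of s' gives the tridiagonal system
  2·M_0 + 8·M_1 + 2·M_2 = 6(Δ_1 - Δ_0) = -39
  2·M_1 + 8·M_2 + 2·M_3 = 6(Δ_2 - Δ_1) = 15
Natural end conditions: M_0 = M_3 = 0.
Forward elimination and back-substitution give M_0 = 0, M_1 = -57/10, M_2 = 33/10, M_3 = 0.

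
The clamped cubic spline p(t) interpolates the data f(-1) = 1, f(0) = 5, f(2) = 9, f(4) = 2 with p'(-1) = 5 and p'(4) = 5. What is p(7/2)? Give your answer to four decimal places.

Let m_i = p''(x_i). Step sizes h_i = 1, 2, 2; slopes of the chords Δ_i = (y_(i+1) - y_i)/h_i = 4, 2, -7/2.
  1·m_0 + 6·m_1 + 2·m_2 = 6(Δ_1 - Δ_0) = -12
  2·m_1 + 8·m_2 + 2·m_3 = 6(Δ_2 - Δ_1) = -33
Clamped end conditions give two more equations: 2h_0·m_0 + h_0·m_1 = 6(Δ_0 - p'(-1)) = -6 and h_2·m_2 + 2h_2·m_3 = 6(p'(4) - Δ_2) = 51.
Hence m_0 = -87/23, m_1 = 36/23, m_2 = -405/46, m_3 = 789/46.
On [2, 4], p(t) = 9 - 77/23·(t - 2) - 405/92·(t - 2)² + 199/92·(t - 2)³.
With (t - 2) = 3/2: p(7/2) = 1011/736.

1.3736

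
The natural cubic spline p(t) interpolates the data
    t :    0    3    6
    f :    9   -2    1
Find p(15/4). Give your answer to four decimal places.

Let M_i = p''(x_i). Step sizes h_i = 3, 3; slopes of the chords Δ_i = (y_(i+1) - y_i)/h_i = -11/3, 1.
  3·M_0 + 12·M_1 + 3·M_2 = 6(Δ_1 - Δ_0) = 28
Natural end conditions: M_0 = M_2 = 0.
Hence M_0 = 0, M_1 = 7/3, M_2 = 0.
On [3, 6], p(t) = -2 - 4/3·(t - 3) + 7/6·(t - 3)² - 7/54·(t - 3)³.
With (t - 3) = 3/4: p(15/4) = -307/128.

-2.3984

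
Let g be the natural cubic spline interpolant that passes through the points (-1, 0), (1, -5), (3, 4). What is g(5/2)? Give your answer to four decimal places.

0.9297

Write M_i for g''(x_i). With h_i = 2, 2 and divided differences Δ_i = -5/2, 9/2, the continuity of g' gives the tridiagonal system
  2·M_0 + 8·M_1 + 2·M_2 = 6(Δ_1 - Δ_0) = 42
Natural end conditions: M_0 = M_2 = 0.
Solving: M_0 = 0, M_1 = 21/4, M_2 = 0.
On [1, 3], g(x) = -5 + 1·(x - 1) + 21/8·(x - 1)² - 7/16·(x - 1)³.
With (x - 1) = 3/2: g(5/2) = 119/128.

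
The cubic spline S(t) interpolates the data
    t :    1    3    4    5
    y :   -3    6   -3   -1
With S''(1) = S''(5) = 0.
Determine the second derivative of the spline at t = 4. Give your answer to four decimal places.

20.7391

Write M_i for S''(x_i). With h_i = 2, 1, 1 and divided differences Δ_i = 9/2, -9, 2, the continuity of S' gives the tridiagonal system
  2·M_0 + 6·M_1 + 1·M_2 = 6(Δ_1 - Δ_0) = -81
  1·M_1 + 4·M_2 + 1·M_3 = 6(Δ_2 - Δ_1) = 66
Natural end conditions: M_0 = M_3 = 0.
Hence M_0 = 0, M_1 = -390/23, M_2 = 477/23, M_3 = 0.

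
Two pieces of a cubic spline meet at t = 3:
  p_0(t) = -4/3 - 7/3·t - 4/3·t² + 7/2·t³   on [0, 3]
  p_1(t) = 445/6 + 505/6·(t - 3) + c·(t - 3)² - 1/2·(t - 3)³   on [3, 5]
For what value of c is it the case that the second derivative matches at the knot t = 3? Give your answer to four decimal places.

p_0''(t) = -8/3 + 21·t, so p_0''(3) = 181/3. On the right, p_1''(3) = 2c, so c = 181/6.

30.1667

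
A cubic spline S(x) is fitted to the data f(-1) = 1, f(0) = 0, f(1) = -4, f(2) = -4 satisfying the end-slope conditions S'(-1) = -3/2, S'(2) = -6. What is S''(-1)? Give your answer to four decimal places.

6.4000

Write m_i for S''(x_i). With h_i = 1, 1, 1 and divided differences Δ_i = -1, -4, 0, the continuity of S' gives the tridiagonal system
  1·m_0 + 4·m_1 + 1·m_2 = 6(Δ_1 - Δ_0) = -18
  1·m_1 + 4·m_2 + 1·m_3 = 6(Δ_2 - Δ_1) = 24
Clamped end conditions give two more equations: 2h_0·m_0 + h_0·m_1 = 6(Δ_0 - S'(-1)) = 3 and h_2·m_2 + 2h_2·m_3 = 6(S'(2) - Δ_2) = -36.
Solving: m_0 = 32/5, m_1 = -49/5, m_2 = 74/5, m_3 = -127/5.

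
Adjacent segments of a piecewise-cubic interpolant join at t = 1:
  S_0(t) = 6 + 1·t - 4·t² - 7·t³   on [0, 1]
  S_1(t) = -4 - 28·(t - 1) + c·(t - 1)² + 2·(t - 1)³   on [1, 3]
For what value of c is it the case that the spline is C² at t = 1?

-25

S_0''(t) = -8 - 42·t, so S_0''(1) = -50. On the right, S_1''(1) = 2c, so c = -25.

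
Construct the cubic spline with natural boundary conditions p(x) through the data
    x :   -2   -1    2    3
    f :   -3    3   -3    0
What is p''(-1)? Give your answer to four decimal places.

-8.6182

Put M_i = p'' at the i-th knot. Here h = (1, 3, 1) and Δ = (6, -2, 3), so the interior equations h_(i-1)·M_(i-1) + 2(h_(i-1)+h_i)·M_i + h_i·M_(i+1) = 6(Δ_i − Δ_(i-1)) read
  1·M_0 + 8·M_1 + 3·M_2 = 6(Δ_1 - Δ_0) = -48
  3·M_1 + 8·M_2 + 1·M_3 = 6(Δ_2 - Δ_1) = 30
Natural end conditions: M_0 = M_3 = 0.
Solving: M_0 = 0, M_1 = -474/55, M_2 = 384/55, M_3 = 0.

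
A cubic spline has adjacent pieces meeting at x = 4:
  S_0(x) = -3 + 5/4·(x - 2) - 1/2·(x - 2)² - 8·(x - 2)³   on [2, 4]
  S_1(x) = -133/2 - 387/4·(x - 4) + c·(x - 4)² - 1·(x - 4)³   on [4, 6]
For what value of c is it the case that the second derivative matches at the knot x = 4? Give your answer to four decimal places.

-48.5000

S_0''(x) = -1 - 48·(x - 2), so S_0''(4) = -97. On the right, S_1''(4) = 2c, so c = -97/2.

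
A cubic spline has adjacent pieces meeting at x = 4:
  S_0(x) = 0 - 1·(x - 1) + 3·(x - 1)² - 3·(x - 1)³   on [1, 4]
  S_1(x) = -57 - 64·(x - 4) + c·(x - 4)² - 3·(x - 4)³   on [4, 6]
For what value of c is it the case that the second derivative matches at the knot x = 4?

S_0''(x) = 6 - 18·(x - 1), so S_0''(4) = -48. On the right, S_1''(4) = 2c, so c = -24.

-24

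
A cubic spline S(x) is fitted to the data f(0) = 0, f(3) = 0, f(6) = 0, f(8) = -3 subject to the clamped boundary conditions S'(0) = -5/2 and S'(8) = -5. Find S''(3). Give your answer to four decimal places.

Let σ_i = S''(x_i). Step sizes h_i = 3, 3, 2; slopes of the chords Δ_i = (y_(i+1) - y_i)/h_i = 0, 0, -3/2.
  3·σ_0 + 12·σ_1 + 3·σ_2 = 6(Δ_1 - Δ_0) = 0
  3·σ_1 + 10·σ_2 + 2·σ_3 = 6(Δ_2 - Δ_1) = -9
Clamped end conditions give two more equations: 2h_0·σ_0 + h_0·σ_1 = 6(Δ_0 - S'(0)) = 15 and h_2·σ_2 + 2h_2·σ_3 = 6(S'(8) - Δ_2) = -21.
Hence σ_0 = 111/38, σ_1 = -16/19, σ_2 = 17/38, σ_3 = -104/19.

-0.8421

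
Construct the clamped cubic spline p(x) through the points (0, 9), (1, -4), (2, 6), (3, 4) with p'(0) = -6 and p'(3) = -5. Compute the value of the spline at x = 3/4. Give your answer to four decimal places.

With σ_i denoting the second derivative at x_i, h_i = 1, 1, 1, and Δ_i = (y_(i+1) − y_i)/h_i = -13, 10, -2:
  1·σ_0 + 4·σ_1 + 1·σ_2 = 6(Δ_1 - Δ_0) = 138
  1·σ_1 + 4·σ_2 + 1·σ_3 = 6(Δ_2 - Δ_1) = -72
Clamped end conditions give two more equations: 2h_0·σ_0 + h_0·σ_1 = 6(Δ_0 - p'(0)) = -42 and h_2·σ_2 + 2h_2·σ_3 = 6(p'(3) - Δ_2) = -18.
Hence σ_0 = -728/15, σ_1 = 826/15, σ_2 = -506/15, σ_3 = 118/15.
On [0, 1], p(x) = 9 - 6·x - 364/15·x² + 259/15·x³.
With x = 3/4: p(3/4) = -597/320.

-1.8656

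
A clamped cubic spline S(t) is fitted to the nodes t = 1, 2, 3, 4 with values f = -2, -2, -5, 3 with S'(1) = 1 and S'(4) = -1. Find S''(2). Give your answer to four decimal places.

With M_i denoting the second derivative at x_i, h_i = 1, 1, 1, and Δ_i = (y_(i+1) − y_i)/h_i = 0, -3, 8:
  1·M_0 + 4·M_1 + 1·M_2 = 6(Δ_1 - Δ_0) = -18
  1·M_1 + 4·M_2 + 1·M_3 = 6(Δ_2 - Δ_1) = 66
Clamped end conditions give two more equations: 2h_0·M_0 + h_0·M_1 = 6(Δ_0 - S'(1)) = -6 and h_2·M_2 + 2h_2·M_3 = 6(S'(4) - Δ_2) = -54.
Forward elimination and back-substitution give M_0 = 52/15, M_1 = -194/15, M_2 = 454/15, M_3 = -632/15.

-12.9333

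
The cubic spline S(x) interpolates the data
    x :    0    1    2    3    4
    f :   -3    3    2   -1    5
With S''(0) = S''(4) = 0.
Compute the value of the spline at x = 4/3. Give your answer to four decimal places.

Write M_i for S''(x_i). With h_i = 1, 1, 1, 1 and divided differences Δ_i = 6, -1, -3, 6, the continuity of S' gives the tridiagonal system
  1·M_0 + 4·M_1 + 1·M_2 = 6(Δ_1 - Δ_0) = -42
  1·M_1 + 4·M_2 + 1·M_3 = 6(Δ_2 - Δ_1) = -12
  1·M_2 + 4·M_3 + 1·M_4 = 6(Δ_3 - Δ_2) = 54
Natural end conditions: M_0 = M_4 = 0.
Solving: M_0 = 0, M_1 = -66/7, M_2 = -30/7, M_3 = 102/7, M_4 = 0.
On [1, 2], S(x) = 3 + 20/7·(x - 1) - 33/7·(x - 1)² + 6/7·(x - 1)³.
With (x - 1) = 1/3: S(4/3) = 218/63.

3.4603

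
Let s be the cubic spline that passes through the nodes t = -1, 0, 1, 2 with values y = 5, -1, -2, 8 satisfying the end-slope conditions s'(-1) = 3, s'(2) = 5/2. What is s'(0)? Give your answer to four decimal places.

With m_i denoting the second derivative at x_i, h_i = 1, 1, 1, and Δ_i = (y_(i+1) − y_i)/h_i = -6, -1, 10:
  1·m_0 + 4·m_1 + 1·m_2 = 6(Δ_1 - Δ_0) = 30
  1·m_1 + 4·m_2 + 1·m_3 = 6(Δ_2 - Δ_1) = 66
Clamped end conditions give two more equations: 2h_0·m_0 + h_0·m_1 = 6(Δ_0 - s'(-1)) = -54 and h_2·m_2 + 2h_2·m_3 = 6(s'(2) - Δ_2) = -45.
Solving the tridiagonal system: m_0 = -479/15, m_1 = 148/15, m_2 = 337/15, m_3 = -506/15.
On [0, 1], s'(t) = b_1 + 2c_1·t + 3d_1·t² with b_1 = Δ_1 - h_1(2m_1 + m_2)/6 = -241/30, c_1 = m_1/2 = 74/15, d_1 = (m_2 - m_1)/(6h_1) = 21/10. So s'(0) = -241/30.

-8.0333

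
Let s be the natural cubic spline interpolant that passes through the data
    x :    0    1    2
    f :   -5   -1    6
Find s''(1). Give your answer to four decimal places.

Write σ_i for s''(x_i). With h_i = 1, 1 and divided differences Δ_i = 4, 7, the continuity of s' gives the tridiagonal system
  1·σ_0 + 4·σ_1 + 1·σ_2 = 6(Δ_1 - Δ_0) = 18
Natural end conditions: σ_0 = σ_2 = 0.
Solving the tridiagonal system: σ_0 = 0, σ_1 = 9/2, σ_2 = 0.

4.5000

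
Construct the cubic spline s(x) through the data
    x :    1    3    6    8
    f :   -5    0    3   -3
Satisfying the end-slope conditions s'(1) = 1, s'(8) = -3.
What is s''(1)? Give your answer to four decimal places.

Put m_i = s'' at the i-th knot. Here h = (2, 3, 2) and Δ = (5/2, 1, -3), so the interior equations h_(i-1)·m_(i-1) + 2(h_(i-1)+h_i)·m_i + h_i·m_(i+1) = 6(Δ_i − Δ_(i-1)) read
  2·m_0 + 10·m_1 + 3·m_2 = 6(Δ_1 - Δ_0) = -9
  3·m_1 + 10·m_2 + 2·m_3 = 6(Δ_2 - Δ_1) = -24
Clamped end conditions give two more equations: 2h_0·m_0 + h_0·m_1 = 6(Δ_0 - s'(1)) = 9 and h_2·m_2 + 2h_2·m_3 = 6(s'(8) - Δ_2) = 0.
Solving the tridiagonal system: m_0 = 83/32, m_1 = -11/16, m_2 = -39/16, m_3 = 39/32.

2.5938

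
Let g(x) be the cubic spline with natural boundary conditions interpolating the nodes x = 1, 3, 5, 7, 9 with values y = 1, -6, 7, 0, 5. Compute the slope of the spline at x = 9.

5

Put σ_i = g'' at the i-th knot. Here h = (2, 2, 2, 2) and Δ = (-7/2, 13/2, -7/2, 5/2), so the interior equations h_(i-1)·σ_(i-1) + 2(h_(i-1)+h_i)·σ_i + h_i·σ_(i+1) = 6(Δ_i − Δ_(i-1)) read
  2·σ_0 + 8·σ_1 + 2·σ_2 = 6(Δ_1 - Δ_0) = 60
  2·σ_1 + 8·σ_2 + 2·σ_3 = 6(Δ_2 - Δ_1) = -60
  2·σ_2 + 8·σ_3 + 2·σ_4 = 6(Δ_3 - Δ_2) = 36
Natural end conditions: σ_0 = σ_4 = 0.
Solving: σ_0 = 0, σ_1 = 21/2, σ_2 = -12, σ_3 = 15/2, σ_4 = 0.
On [7, 9], g'(x) = b_3 + 2c_3·(x - 7) + 3d_3·(x - 7)² with b_3 = Δ_3 - h_3(2σ_3 + σ_4)/6 = -5/2, c_3 = σ_3/2 = 15/4, d_3 = (σ_4 - σ_3)/(6h_3) = -5/8. So g'(9) = 5.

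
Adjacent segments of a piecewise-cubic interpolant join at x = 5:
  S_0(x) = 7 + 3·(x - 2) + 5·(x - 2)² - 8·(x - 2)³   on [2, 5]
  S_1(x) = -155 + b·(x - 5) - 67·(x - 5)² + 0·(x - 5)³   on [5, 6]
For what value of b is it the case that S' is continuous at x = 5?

S_0'(x) = 3 + 10·(x - 2) - 24·(x - 2)², so S_0'(5) = -183. On the right, S_1'(5) = b, so b = -183.

-183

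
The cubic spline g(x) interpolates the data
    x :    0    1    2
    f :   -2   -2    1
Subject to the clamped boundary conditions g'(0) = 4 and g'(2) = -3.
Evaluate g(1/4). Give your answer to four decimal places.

-1.5313

With M_i denoting the second derivative at x_i, h_i = 1, 1, and Δ_i = (y_(i+1) − y_i)/h_i = 0, 3:
  1·M_0 + 4·M_1 + 1·M_2 = 6(Δ_1 - Δ_0) = 18
Clamped end conditions give two more equations: 2h_0·M_0 + h_0·M_1 = 6(Δ_0 - g'(0)) = -24 and h_1·M_1 + 2h_1·M_2 = 6(g'(2) - Δ_1) = -36.
Solving the tridiagonal system: M_0 = -20, M_1 = 16, M_2 = -26.
On [0, 1], g(x) = -2 + 4·x - 10·x² + 6·x³.
With x = 1/4: g(1/4) = -49/32.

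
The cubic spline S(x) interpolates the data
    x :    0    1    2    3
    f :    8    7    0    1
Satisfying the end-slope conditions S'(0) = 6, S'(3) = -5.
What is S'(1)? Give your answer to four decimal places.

-7.1333

Write M_i for S''(x_i). With h_i = 1, 1, 1 and divided differences Δ_i = -1, -7, 1, the continuity of S' gives the tridiagonal system
  1·M_0 + 4·M_1 + 1·M_2 = 6(Δ_1 - Δ_0) = -36
  1·M_1 + 4·M_2 + 1·M_3 = 6(Δ_2 - Δ_1) = 48
Clamped end conditions give two more equations: 2h_0·M_0 + h_0·M_1 = 6(Δ_0 - S'(0)) = -42 and h_2·M_2 + 2h_2·M_3 = 6(S'(3) - Δ_2) = -36.
Solving: M_0 = -236/15, M_1 = -158/15, M_2 = 328/15, M_3 = -434/15.
On [1, 2], S'(x) = b_1 + 2c_1·(x - 1) + 3d_1·(x - 1)² with b_1 = Δ_1 - h_1(2M_1 + M_2)/6 = -107/15, c_1 = M_1/2 = -79/15, d_1 = (M_2 - M_1)/(6h_1) = 27/5. So S'(1) = -107/15.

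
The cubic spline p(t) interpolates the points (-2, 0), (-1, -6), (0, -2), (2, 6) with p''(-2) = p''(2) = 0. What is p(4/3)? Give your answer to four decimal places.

Let m_i = p''(x_i). Step sizes h_i = 1, 1, 2; slopes of the chords Δ_i = (y_(i+1) - y_i)/h_i = -6, 4, 4.
  1·m_0 + 4·m_1 + 1·m_2 = 6(Δ_1 - Δ_0) = 60
  1·m_1 + 6·m_2 + 2·m_3 = 6(Δ_2 - Δ_1) = 0
Natural end conditions: m_0 = m_3 = 0.
Solving: m_0 = 0, m_1 = 360/23, m_2 = -60/23, m_3 = 0.
On [0, 2], p(t) = -2 + 132/23·t - 30/23·t² + 5/23·t³.
With t = 4/3: p(4/3) = 2390/621.

3.8486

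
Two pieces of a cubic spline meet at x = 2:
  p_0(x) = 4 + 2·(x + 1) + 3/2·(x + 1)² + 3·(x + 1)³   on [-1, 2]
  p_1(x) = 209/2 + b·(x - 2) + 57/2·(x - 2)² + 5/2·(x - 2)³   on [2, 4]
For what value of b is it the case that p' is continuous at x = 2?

p_0'(x) = 2 + 3·(x + 1) + 9·(x + 1)², so p_0'(2) = 92. On the right, p_1'(2) = b, so b = 92.

92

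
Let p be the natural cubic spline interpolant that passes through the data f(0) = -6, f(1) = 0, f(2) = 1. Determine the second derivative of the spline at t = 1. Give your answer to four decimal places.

-7.5000

With m_i denoting the second derivative at x_i, h_i = 1, 1, and Δ_i = (y_(i+1) − y_i)/h_i = 6, 1:
  1·m_0 + 4·m_1 + 1·m_2 = 6(Δ_1 - Δ_0) = -30
Natural end conditions: m_0 = m_2 = 0.
Forward elimination and back-substitution give m_0 = 0, m_1 = -15/2, m_2 = 0.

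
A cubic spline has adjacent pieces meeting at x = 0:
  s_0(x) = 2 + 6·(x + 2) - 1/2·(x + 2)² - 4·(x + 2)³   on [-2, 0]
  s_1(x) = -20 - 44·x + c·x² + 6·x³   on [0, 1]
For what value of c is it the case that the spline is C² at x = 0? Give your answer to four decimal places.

-24.5000

s_0''(x) = -1 - 24·(x + 2), so s_0''(0) = -49. On the right, s_1''(0) = 2c, so c = -49/2.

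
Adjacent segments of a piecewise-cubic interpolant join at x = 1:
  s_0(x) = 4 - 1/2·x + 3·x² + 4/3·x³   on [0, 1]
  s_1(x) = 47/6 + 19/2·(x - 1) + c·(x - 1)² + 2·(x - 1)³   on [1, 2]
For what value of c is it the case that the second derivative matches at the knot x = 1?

7

s_0''(x) = 6 + 8·x, so s_0''(1) = 14. On the right, s_1''(1) = 2c, so c = 7.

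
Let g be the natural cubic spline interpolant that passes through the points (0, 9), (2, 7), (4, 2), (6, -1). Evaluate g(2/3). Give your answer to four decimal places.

8.6099

Put σ_i = g'' at the i-th knot. Here h = (2, 2, 2) and Δ = (-1, -5/2, -3/2), so the interior equations h_(i-1)·σ_(i-1) + 2(h_(i-1)+h_i)·σ_i + h_i·σ_(i+1) = 6(Δ_i − Δ_(i-1)) read
  2·σ_0 + 8·σ_1 + 2·σ_2 = 6(Δ_1 - Δ_0) = -9
  2·σ_1 + 8·σ_2 + 2·σ_3 = 6(Δ_2 - Δ_1) = 6
Natural end conditions: σ_0 = σ_3 = 0.
Solving the tridiagonal system: σ_0 = 0, σ_1 = -7/5, σ_2 = 11/10, σ_3 = 0.
On [0, 2], g(x) = 9 - 8/15·x + 0·x² - 7/60·x³.
With x = 2/3: g(2/3) = 3487/405.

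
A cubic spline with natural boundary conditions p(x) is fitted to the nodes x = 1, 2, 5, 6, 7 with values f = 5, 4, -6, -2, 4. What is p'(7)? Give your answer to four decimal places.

With M_i denoting the second derivative at x_i, h_i = 1, 3, 1, 1, and Δ_i = (y_(i+1) − y_i)/h_i = -1, -10/3, 4, 6:
  1·M_0 + 8·M_1 + 3·M_2 = 6(Δ_1 - Δ_0) = -14
  3·M_1 + 8·M_2 + 1·M_3 = 6(Δ_2 - Δ_1) = 44
  1·M_2 + 4·M_3 + 1·M_4 = 6(Δ_3 - Δ_2) = 12
Natural end conditions: M_0 = M_4 = 0.
Solving: M_0 = 0, M_1 = -463/106, M_2 = 370/53, M_3 = 133/106, M_4 = 0.
On [6, 7], p'(x) = b_3 + 2c_3·(x - 6) + 3d_3·(x - 6)² with b_3 = Δ_3 - h_3(2M_3 + M_4)/6 = 1775/318, c_3 = M_3/2 = 133/212, d_3 = (M_4 - M_3)/(6h_3) = -133/636. So p'(7) = 3949/636.

6.2091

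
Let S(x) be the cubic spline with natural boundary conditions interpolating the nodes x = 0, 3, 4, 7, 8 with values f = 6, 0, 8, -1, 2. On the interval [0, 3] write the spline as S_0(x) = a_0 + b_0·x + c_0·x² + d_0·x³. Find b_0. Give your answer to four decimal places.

-6.5556

Put M_i = S'' at the i-th knot. Here h = (3, 1, 3, 1) and Δ = (-2, 8, -3, 3), so the interior equations h_(i-1)·M_(i-1) + 2(h_(i-1)+h_i)·M_i + h_i·M_(i+1) = 6(Δ_i − Δ_(i-1)) read
  3·M_0 + 8·M_1 + 1·M_2 = 6(Δ_1 - Δ_0) = 60
  1·M_1 + 8·M_2 + 3·M_3 = 6(Δ_2 - Δ_1) = -66
  3·M_2 + 8·M_3 + 1·M_4 = 6(Δ_3 - Δ_2) = 36
Natural end conditions: M_0 = M_4 = 0.
Solving: M_0 = 0, M_1 = 82/9, M_2 = -116/9, M_3 = 28/3, M_4 = 0.
On [0, 3], with S_0(x) = a_0 + b_0·x + c_0·x² + d_0·x³: c_0 = M_0/2 = 0, d_0 = (M_1 - M_0)/(6h_0) = 41/81, b_0 = Δ_0 - h_0(2M_0 + M_1)/6 = -59/9.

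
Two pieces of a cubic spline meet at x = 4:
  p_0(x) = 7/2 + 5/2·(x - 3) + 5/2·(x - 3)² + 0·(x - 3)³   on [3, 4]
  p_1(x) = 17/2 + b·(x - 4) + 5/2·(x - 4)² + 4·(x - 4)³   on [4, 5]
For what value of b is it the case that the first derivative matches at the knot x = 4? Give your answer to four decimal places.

7.5000

p_0'(x) = 5/2 + 5·(x - 3) + 0·(x - 3)², so p_0'(4) = 15/2. On the right, p_1'(4) = b, so b = 15/2.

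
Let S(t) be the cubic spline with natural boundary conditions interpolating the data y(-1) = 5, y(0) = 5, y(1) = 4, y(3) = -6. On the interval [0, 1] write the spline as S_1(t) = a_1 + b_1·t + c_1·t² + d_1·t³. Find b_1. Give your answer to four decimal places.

Let M_i = S''(x_i). Step sizes h_i = 1, 1, 2; slopes of the chords Δ_i = (y_(i+1) - y_i)/h_i = 0, -1, -5.
  1·M_0 + 4·M_1 + 1·M_2 = 6(Δ_1 - Δ_0) = -6
  1·M_1 + 6·M_2 + 2·M_3 = 6(Δ_2 - Δ_1) = -24
Natural end conditions: M_0 = M_3 = 0.
Solving the tridiagonal system: M_0 = 0, M_1 = -12/23, M_2 = -90/23, M_3 = 0.
On [0, 1], with S_1(t) = a_1 + b_1·t + c_1·t² + d_1·t³: c_1 = M_1/2 = -6/23, d_1 = (M_2 - M_1)/(6h_1) = -13/23, b_1 = Δ_1 - h_1(2M_1 + M_2)/6 = -4/23.

-0.1739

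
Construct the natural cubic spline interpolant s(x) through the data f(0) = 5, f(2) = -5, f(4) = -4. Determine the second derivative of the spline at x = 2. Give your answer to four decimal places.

4.1250

With σ_i denoting the second derivative at x_i, h_i = 2, 2, and Δ_i = (y_(i+1) − y_i)/h_i = -5, 1/2:
  2·σ_0 + 8·σ_1 + 2·σ_2 = 6(Δ_1 - Δ_0) = 33
Natural end conditions: σ_0 = σ_2 = 0.
Forward elimination and back-substitution give σ_0 = 0, σ_1 = 33/8, σ_2 = 0.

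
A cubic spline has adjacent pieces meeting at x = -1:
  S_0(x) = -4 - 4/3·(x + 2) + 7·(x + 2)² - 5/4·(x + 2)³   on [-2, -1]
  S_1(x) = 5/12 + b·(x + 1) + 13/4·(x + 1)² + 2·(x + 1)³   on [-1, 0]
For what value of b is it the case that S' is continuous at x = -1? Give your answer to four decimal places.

8.9167

S_0'(x) = -4/3 + 14·(x + 2) - 15/4·(x + 2)², so S_0'(-1) = 107/12. On the right, S_1'(-1) = b, so b = 107/12.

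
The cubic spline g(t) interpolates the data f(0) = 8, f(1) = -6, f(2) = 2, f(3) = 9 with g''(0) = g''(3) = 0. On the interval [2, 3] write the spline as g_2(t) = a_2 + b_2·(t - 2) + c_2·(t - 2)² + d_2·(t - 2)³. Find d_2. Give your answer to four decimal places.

Write M_i for g''(x_i). With h_i = 1, 1, 1 and divided differences Δ_i = -14, 8, 7, the continuity of g' gives the tridiagonal system
  1·M_0 + 4·M_1 + 1·M_2 = 6(Δ_1 - Δ_0) = 132
  1·M_1 + 4·M_2 + 1·M_3 = 6(Δ_2 - Δ_1) = -6
Natural end conditions: M_0 = M_3 = 0.
Hence M_0 = 0, M_1 = 178/5, M_2 = -52/5, M_3 = 0.
On [2, 3], with g_2(t) = a_2 + b_2·(t - 2) + c_2·(t - 2)² + d_2·(t - 2)³: c_2 = M_2/2 = -26/5, d_2 = (M_3 - M_2)/(6h_2) = 26/15, b_2 = Δ_2 - h_2(2M_2 + M_3)/6 = 157/15.

1.7333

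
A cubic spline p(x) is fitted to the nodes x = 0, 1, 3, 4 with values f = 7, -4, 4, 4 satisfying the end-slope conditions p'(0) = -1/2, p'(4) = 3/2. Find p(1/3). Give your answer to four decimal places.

4.7661

With σ_i denoting the second derivative at x_i, h_i = 1, 2, 1, and Δ_i = (y_(i+1) − y_i)/h_i = -11, 4, 0:
  1·σ_0 + 6·σ_1 + 2·σ_2 = 6(Δ_1 - Δ_0) = 90
  2·σ_1 + 6·σ_2 + 1·σ_3 = 6(Δ_2 - Δ_1) = -24
Clamped end conditions give two more equations: 2h_0·σ_0 + h_0·σ_1 = 6(Δ_0 - p'(0)) = -63 and h_2·σ_2 + 2h_2·σ_3 = 6(p'(4) - Δ_2) = 9.
Solving the tridiagonal system: σ_0 = -1586/35, σ_1 = 967/35, σ_2 = -533/35, σ_3 = 424/35.
On [0, 1], p(x) = 7 - 1/2·x - 793/35·x² + 851/70·x³.
With x = 1/3: p(1/3) = 4504/945.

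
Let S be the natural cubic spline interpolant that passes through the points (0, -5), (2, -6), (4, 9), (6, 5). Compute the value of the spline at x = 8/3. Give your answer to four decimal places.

Put σ_i = S'' at the i-th knot. Here h = (2, 2, 2) and Δ = (-1/2, 15/2, -2), so the interior equations h_(i-1)·σ_(i-1) + 2(h_(i-1)+h_i)·σ_i + h_i·σ_(i+1) = 6(Δ_i − Δ_(i-1)) read
  2·σ_0 + 8·σ_1 + 2·σ_2 = 6(Δ_1 - Δ_0) = 48
  2·σ_1 + 8·σ_2 + 2·σ_3 = 6(Δ_2 - Δ_1) = -57
Natural end conditions: σ_0 = σ_3 = 0.
Solving the tridiagonal system: σ_0 = 0, σ_1 = 83/10, σ_2 = -46/5, σ_3 = 0.
On [2, 4], S(x) = -6 + 151/30·(x - 2) + 83/20·(x - 2)² - 35/24·(x - 2)³.
With (x - 2) = 2/3: S(8/3) = -499/405.

-1.2321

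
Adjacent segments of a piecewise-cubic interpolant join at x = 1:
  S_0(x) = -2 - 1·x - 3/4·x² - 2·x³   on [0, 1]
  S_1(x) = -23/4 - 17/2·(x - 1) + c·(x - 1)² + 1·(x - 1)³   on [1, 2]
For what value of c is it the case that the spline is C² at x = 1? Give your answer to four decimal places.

S_0''(x) = -3/2 - 12·x, so S_0''(1) = -27/2. On the right, S_1''(1) = 2c, so c = -27/4.

-6.7500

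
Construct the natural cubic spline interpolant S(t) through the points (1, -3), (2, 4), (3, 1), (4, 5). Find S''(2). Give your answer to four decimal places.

Put σ_i = S'' at the i-th knot. Here h = (1, 1, 1) and Δ = (7, -3, 4), so the interior equations h_(i-1)·σ_(i-1) + 2(h_(i-1)+h_i)·σ_i + h_i·σ_(i+1) = 6(Δ_i − Δ_(i-1)) read
  1·σ_0 + 4·σ_1 + 1·σ_2 = 6(Δ_1 - Δ_0) = -60
  1·σ_1 + 4·σ_2 + 1·σ_3 = 6(Δ_2 - Δ_1) = 42
Natural end conditions: σ_0 = σ_3 = 0.
Hence σ_0 = 0, σ_1 = -94/5, σ_2 = 76/5, σ_3 = 0.

-18.8000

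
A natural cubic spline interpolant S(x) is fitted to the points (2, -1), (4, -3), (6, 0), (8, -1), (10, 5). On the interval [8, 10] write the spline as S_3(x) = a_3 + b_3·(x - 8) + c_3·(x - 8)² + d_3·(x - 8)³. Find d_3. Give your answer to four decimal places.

-0.2813

Let σ_i = S''(x_i). Step sizes h_i = 2, 2, 2, 2; slopes of the chords Δ_i = (y_(i+1) - y_i)/h_i = -1, 3/2, -1/2, 3.
  2·σ_0 + 8·σ_1 + 2·σ_2 = 6(Δ_1 - Δ_0) = 15
  2·σ_1 + 8·σ_2 + 2·σ_3 = 6(Δ_2 - Δ_1) = -12
  2·σ_2 + 8·σ_3 + 2·σ_4 = 6(Δ_3 - Δ_2) = 21
Natural end conditions: σ_0 = σ_4 = 0.
Hence σ_0 = 0, σ_1 = 21/8, σ_2 = -3, σ_3 = 27/8, σ_4 = 0.
On [8, 10], with S_3(x) = a_3 + b_3·(x - 8) + c_3·(x - 8)² + d_3·(x - 8)³: c_3 = σ_3/2 = 27/16, d_3 = (σ_4 - σ_3)/(6h_3) = -9/32, b_3 = Δ_3 - h_3(2σ_3 + σ_4)/6 = 3/4.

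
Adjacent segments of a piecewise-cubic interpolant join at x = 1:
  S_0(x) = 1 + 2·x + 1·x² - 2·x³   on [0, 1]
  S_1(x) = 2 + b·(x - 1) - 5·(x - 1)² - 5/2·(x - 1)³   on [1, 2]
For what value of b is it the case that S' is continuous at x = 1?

-2

S_0'(x) = 2 + 2·x - 6·x², so S_0'(1) = -2. On the right, S_1'(1) = b, so b = -2.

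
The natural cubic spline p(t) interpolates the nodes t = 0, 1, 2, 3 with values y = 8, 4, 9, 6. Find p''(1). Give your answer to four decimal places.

17.6000

Let M_i = p''(x_i). Step sizes h_i = 1, 1, 1; slopes of the chords Δ_i = (y_(i+1) - y_i)/h_i = -4, 5, -3.
  1·M_0 + 4·M_1 + 1·M_2 = 6(Δ_1 - Δ_0) = 54
  1·M_1 + 4·M_2 + 1·M_3 = 6(Δ_2 - Δ_1) = -48
Natural end conditions: M_0 = M_3 = 0.
Forward elimination and back-substitution give M_0 = 0, M_1 = 88/5, M_2 = -82/5, M_3 = 0.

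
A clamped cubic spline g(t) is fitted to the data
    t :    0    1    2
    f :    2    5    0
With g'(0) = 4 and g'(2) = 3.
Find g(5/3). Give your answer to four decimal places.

0.6111

Write M_i for g''(x_i). With h_i = 1, 1 and divided differences Δ_i = 3, -5, the continuity of g' gives the tridiagonal system
  1·M_0 + 4·M_1 + 1·M_2 = 6(Δ_1 - Δ_0) = -48
Clamped end conditions give two more equations: 2h_0·M_0 + h_0·M_1 = 6(Δ_0 - g'(0)) = -6 and h_1·M_1 + 2h_1·M_2 = 6(g'(2) - Δ_1) = 48.
Solving the tridiagonal system: M_0 = 17/2, M_1 = -23, M_2 = 71/2.
On [1, 2], g(t) = 5 - 13/4·(t - 1) - 23/2·(t - 1)² + 39/4·(t - 1)³.
With (t - 1) = 2/3: g(5/3) = 11/18.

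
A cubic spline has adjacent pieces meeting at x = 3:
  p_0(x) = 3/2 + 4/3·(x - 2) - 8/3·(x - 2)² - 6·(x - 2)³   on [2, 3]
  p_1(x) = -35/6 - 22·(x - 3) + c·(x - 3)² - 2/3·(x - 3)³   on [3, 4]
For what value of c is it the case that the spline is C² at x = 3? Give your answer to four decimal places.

-20.6667

p_0''(x) = -16/3 - 36·(x - 2), so p_0''(3) = -124/3. On the right, p_1''(3) = 2c, so c = -62/3.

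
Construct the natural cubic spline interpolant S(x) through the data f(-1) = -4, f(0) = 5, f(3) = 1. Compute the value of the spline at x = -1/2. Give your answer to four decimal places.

Let σ_i = S''(x_i). Step sizes h_i = 1, 3; slopes of the chords Δ_i = (y_(i+1) - y_i)/h_i = 9, -4/3.
  1·σ_0 + 8·σ_1 + 3·σ_2 = 6(Δ_1 - Δ_0) = -62
Natural end conditions: σ_0 = σ_2 = 0.
Solving: σ_0 = 0, σ_1 = -31/4, σ_2 = 0.
On [-1, 0], S(x) = -4 + 247/24·(x + 1) + 0·(x + 1)² - 31/24·(x + 1)³.
With (x + 1) = 1/2: S(-1/2) = 63/64.

0.9844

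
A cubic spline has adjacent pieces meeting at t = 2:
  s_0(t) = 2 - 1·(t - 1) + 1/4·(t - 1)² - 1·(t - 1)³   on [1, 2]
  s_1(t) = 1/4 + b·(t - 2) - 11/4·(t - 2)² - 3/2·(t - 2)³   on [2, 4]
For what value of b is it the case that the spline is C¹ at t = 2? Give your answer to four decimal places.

-3.5000

s_0'(t) = -1 + 1/2·(t - 1) - 3·(t - 1)², so s_0'(2) = -7/2. On the right, s_1'(2) = b, so b = -7/2.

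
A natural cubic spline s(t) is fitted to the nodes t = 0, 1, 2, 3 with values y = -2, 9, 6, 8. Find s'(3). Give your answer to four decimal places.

Put σ_i = s'' at the i-th knot. Here h = (1, 1, 1) and Δ = (11, -3, 2), so the interior equations h_(i-1)·σ_(i-1) + 2(h_(i-1)+h_i)·σ_i + h_i·σ_(i+1) = 6(Δ_i − Δ_(i-1)) read
  1·σ_0 + 4·σ_1 + 1·σ_2 = 6(Δ_1 - Δ_0) = -84
  1·σ_1 + 4·σ_2 + 1·σ_3 = 6(Δ_2 - Δ_1) = 30
Natural end conditions: σ_0 = σ_3 = 0.
Solving: σ_0 = 0, σ_1 = -122/5, σ_2 = 68/5, σ_3 = 0.
On [2, 3], s'(t) = b_2 + 2c_2·(t - 2) + 3d_2·(t - 2)² with b_2 = Δ_2 - h_2(2σ_2 + σ_3)/6 = -38/15, c_2 = σ_2/2 = 34/5, d_2 = (σ_3 - σ_2)/(6h_2) = -34/15. So s'(3) = 64/15.

4.2667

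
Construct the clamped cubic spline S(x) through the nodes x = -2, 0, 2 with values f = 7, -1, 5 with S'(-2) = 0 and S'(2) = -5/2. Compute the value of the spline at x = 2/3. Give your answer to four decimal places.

0.8889

Write m_i for S''(x_i). With h_i = 2, 2 and divided differences Δ_i = -4, 3, the continuity of S' gives the tridiagonal system
  2·m_0 + 8·m_1 + 2·m_2 = 6(Δ_1 - Δ_0) = 42
Clamped end conditions give two more equations: 2h_0·m_0 + h_0·m_1 = 6(Δ_0 - S'(-2)) = -24 and h_1·m_1 + 2h_1·m_2 = 6(S'(2) - Δ_1) = -33.
Solving the tridiagonal system: m_0 = -95/8, m_1 = 47/4, m_2 = -113/8.
On [0, 2], S(x) = -1 - 1/8·x + 47/8·x² - 69/32·x³.
With x = 2/3: S(2/3) = 8/9.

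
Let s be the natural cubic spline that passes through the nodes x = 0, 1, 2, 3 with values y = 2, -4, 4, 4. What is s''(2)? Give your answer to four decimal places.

-18.4000

Write M_i for s''(x_i). With h_i = 1, 1, 1 and divided differences Δ_i = -6, 8, 0, the continuity of s' gives the tridiagonal system
  1·M_0 + 4·M_1 + 1·M_2 = 6(Δ_1 - Δ_0) = 84
  1·M_1 + 4·M_2 + 1·M_3 = 6(Δ_2 - Δ_1) = -48
Natural end conditions: M_0 = M_3 = 0.
Hence M_0 = 0, M_1 = 128/5, M_2 = -92/5, M_3 = 0.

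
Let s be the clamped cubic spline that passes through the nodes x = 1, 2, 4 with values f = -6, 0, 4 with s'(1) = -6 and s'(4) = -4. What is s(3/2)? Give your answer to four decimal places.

-4.9583

With M_i denoting the second derivative at x_i, h_i = 1, 2, and Δ_i = (y_(i+1) − y_i)/h_i = 6, 2:
  1·M_0 + 6·M_1 + 2·M_2 = 6(Δ_1 - Δ_0) = -24
Clamped end conditions give two more equations: 2h_0·M_0 + h_0·M_1 = 6(Δ_0 - s'(1)) = 72 and h_1·M_1 + 2h_1·M_2 = 6(s'(4) - Δ_1) = -36.
Hence M_0 = 122/3, M_1 = -28/3, M_2 = -13/3.
On [1, 2], s(x) = -6 - 6·(x - 1) + 61/3·(x - 1)² - 25/3·(x - 1)³.
With (x - 1) = 1/2: s(3/2) = -119/24.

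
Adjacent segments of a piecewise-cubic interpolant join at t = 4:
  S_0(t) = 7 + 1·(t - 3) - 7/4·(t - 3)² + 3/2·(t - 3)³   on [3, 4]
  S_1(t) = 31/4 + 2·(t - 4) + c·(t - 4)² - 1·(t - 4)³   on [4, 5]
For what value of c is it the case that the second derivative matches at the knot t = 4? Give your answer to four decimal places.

2.7500

S_0''(t) = -7/2 + 9·(t - 3), so S_0''(4) = 11/2. On the right, S_1''(4) = 2c, so c = 11/4.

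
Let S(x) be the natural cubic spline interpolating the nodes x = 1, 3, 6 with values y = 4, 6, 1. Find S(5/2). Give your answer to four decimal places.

5.8500

Write m_i for S''(x_i). With h_i = 2, 3 and divided differences Δ_i = 1, -5/3, the continuity of S' gives the tridiagonal system
  2·m_0 + 10·m_1 + 3·m_2 = 6(Δ_1 - Δ_0) = -16
Natural end conditions: m_0 = m_2 = 0.
Forward elimination and back-substitution give m_0 = 0, m_1 = -8/5, m_2 = 0.
On [1, 3], S(x) = 4 + 23/15·(x - 1) + 0·(x - 1)² - 2/15·(x - 1)³.
With (x - 1) = 3/2: S(5/2) = 117/20.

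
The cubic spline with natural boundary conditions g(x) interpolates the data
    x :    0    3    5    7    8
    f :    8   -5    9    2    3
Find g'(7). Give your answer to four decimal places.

-1.8718

With m_i denoting the second derivative at x_i, h_i = 3, 2, 2, 1, and Δ_i = (y_(i+1) − y_i)/h_i = -13/3, 7, -7/2, 1:
  3·m_0 + 10·m_1 + 2·m_2 = 6(Δ_1 - Δ_0) = 68
  2·m_1 + 8·m_2 + 2·m_3 = 6(Δ_2 - Δ_1) = -63
  2·m_2 + 6·m_3 + 1·m_4 = 6(Δ_3 - Δ_2) = 27
Natural end conditions: m_0 = m_4 = 0.
Forward elimination and back-substitution give m_0 = 0, m_1 = 241/26, m_2 = -321/26, m_3 = 112/13, m_4 = 0.
On [7, 8], g'(x) = b_3 + 2c_3·(x - 7) + 3d_3·(x - 7)² with b_3 = Δ_3 - h_3(2m_3 + m_4)/6 = -73/39, c_3 = m_3/2 = 56/13, d_3 = (m_4 - m_3)/(6h_3) = -56/39. So g'(7) = -73/39.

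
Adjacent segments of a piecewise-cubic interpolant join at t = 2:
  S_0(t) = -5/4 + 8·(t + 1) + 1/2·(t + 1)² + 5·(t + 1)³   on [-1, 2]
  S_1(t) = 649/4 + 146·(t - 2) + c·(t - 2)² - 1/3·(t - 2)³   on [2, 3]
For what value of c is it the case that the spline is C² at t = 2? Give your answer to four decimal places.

S_0''(t) = 1 + 30·(t + 1), so S_0''(2) = 91. On the right, S_1''(2) = 2c, so c = 91/2.

45.5000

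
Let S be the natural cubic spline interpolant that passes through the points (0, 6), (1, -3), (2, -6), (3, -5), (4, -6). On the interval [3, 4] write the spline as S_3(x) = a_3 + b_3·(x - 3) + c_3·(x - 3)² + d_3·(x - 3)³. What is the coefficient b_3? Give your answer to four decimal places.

0.4286

Let σ_i = S''(x_i). Step sizes h_i = 1, 1, 1, 1; slopes of the chords Δ_i = (y_(i+1) - y_i)/h_i = -9, -3, 1, -1.
  1·σ_0 + 4·σ_1 + 1·σ_2 = 6(Δ_1 - Δ_0) = 36
  1·σ_1 + 4·σ_2 + 1·σ_3 = 6(Δ_2 - Δ_1) = 24
  1·σ_2 + 4·σ_3 + 1·σ_4 = 6(Δ_3 - Δ_2) = -12
Natural end conditions: σ_0 = σ_4 = 0.
Solving the tridiagonal system: σ_0 = 0, σ_1 = 54/7, σ_2 = 36/7, σ_3 = -30/7, σ_4 = 0.
On [3, 4], with S_3(x) = a_3 + b_3·(x - 3) + c_3·(x - 3)² + d_3·(x - 3)³: c_3 = σ_3/2 = -15/7, d_3 = (σ_4 - σ_3)/(6h_3) = 5/7, b_3 = Δ_3 - h_3(2σ_3 + σ_4)/6 = 3/7.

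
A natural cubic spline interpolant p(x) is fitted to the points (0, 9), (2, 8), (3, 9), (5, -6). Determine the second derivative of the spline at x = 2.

Let m_i = p''(x_i). Step sizes h_i = 2, 1, 2; slopes of the chords Δ_i = (y_(i+1) - y_i)/h_i = -1/2, 1, -15/2.
  2·m_0 + 6·m_1 + 1·m_2 = 6(Δ_1 - Δ_0) = 9
  1·m_1 + 6·m_2 + 2·m_3 = 6(Δ_2 - Δ_1) = -51
Natural end conditions: m_0 = m_3 = 0.
Solving the tridiagonal system: m_0 = 0, m_1 = 3, m_2 = -9, m_3 = 0.

3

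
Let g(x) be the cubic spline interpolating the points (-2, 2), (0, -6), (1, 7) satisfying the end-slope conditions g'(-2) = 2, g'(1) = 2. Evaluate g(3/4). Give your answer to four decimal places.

Let M_i = g''(x_i). Step sizes h_i = 2, 1; slopes of the chords Δ_i = (y_(i+1) - y_i)/h_i = -4, 13.
  2·M_0 + 6·M_1 + 1·M_2 = 6(Δ_1 - Δ_0) = 102
Clamped end conditions give two more equations: 2h_0·M_0 + h_0·M_1 = 6(Δ_0 - g'(-2)) = -36 and h_1·M_1 + 2h_1·M_2 = 6(g'(1) - Δ_1) = -66.
Solving the tridiagonal system: M_0 = -26, M_1 = 34, M_2 = -50.
On [0, 1], g(x) = -6 + 10·x + 17·x² - 14·x³.
With x = 3/4: g(3/4) = 165/32.

5.1563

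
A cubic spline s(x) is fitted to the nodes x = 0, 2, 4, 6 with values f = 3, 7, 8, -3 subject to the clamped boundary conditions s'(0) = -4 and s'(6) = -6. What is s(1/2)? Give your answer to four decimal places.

Put M_i = s'' at the i-th knot. Here h = (2, 2, 2) and Δ = (2, 1/2, -11/2), so the interior equations h_(i-1)·M_(i-1) + 2(h_(i-1)+h_i)·M_i + h_i·M_(i+1) = 6(Δ_i − Δ_(i-1)) read
  2·M_0 + 8·M_1 + 2·M_2 = 6(Δ_1 - Δ_0) = -9
  2·M_1 + 8·M_2 + 2·M_3 = 6(Δ_2 - Δ_1) = -36
Clamped end conditions give two more equations: 2h_0·M_0 + h_0·M_1 = 6(Δ_0 - s'(0)) = 36 and h_2·M_2 + 2h_2·M_3 = 6(s'(6) - Δ_2) = -3.
Solving the tridiagonal system: M_0 = 31/3, M_1 = -8/3, M_2 = -25/6, M_3 = 4/3.
On [0, 2], s(x) = 3 - 4·x + 31/6·x² - 13/12·x³.
With x = 1/2: s(1/2) = 69/32.

2.1563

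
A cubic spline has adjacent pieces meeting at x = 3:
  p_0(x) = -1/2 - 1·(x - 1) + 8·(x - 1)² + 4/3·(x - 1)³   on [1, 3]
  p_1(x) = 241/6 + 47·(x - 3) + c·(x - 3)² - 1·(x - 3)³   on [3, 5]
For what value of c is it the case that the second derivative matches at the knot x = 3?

16

p_0''(x) = 16 + 8·(x - 1), so p_0''(3) = 32. On the right, p_1''(3) = 2c, so c = 16.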